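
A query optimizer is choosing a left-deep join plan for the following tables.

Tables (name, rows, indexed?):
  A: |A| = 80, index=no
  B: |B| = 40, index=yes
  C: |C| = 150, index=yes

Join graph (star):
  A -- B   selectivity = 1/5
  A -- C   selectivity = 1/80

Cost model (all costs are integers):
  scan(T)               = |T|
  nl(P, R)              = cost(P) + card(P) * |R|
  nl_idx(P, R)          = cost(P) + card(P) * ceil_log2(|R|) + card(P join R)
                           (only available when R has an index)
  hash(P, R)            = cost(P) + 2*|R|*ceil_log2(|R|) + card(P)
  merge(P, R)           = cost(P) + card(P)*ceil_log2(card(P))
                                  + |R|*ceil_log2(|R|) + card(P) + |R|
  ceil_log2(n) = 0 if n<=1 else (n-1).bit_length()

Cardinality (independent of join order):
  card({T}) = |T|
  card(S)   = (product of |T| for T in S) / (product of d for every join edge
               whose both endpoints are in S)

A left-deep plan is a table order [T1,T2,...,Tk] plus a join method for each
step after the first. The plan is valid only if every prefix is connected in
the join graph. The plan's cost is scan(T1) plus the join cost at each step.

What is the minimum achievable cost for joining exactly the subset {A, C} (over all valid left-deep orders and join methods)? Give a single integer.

870

Selinger DP over subsets of {A,C}:
  {A}: scan cost=80, card=80
  {C}: scan cost=150, card=150
  {AC}: card=150; try (C,nl_idx)→870, (A,hash)→1420, (C,merge)→2070, (A,merge)→2140, (C,hash)→2560, (C,nl)→12080 …(+1); best=870 via (C,nl_idx)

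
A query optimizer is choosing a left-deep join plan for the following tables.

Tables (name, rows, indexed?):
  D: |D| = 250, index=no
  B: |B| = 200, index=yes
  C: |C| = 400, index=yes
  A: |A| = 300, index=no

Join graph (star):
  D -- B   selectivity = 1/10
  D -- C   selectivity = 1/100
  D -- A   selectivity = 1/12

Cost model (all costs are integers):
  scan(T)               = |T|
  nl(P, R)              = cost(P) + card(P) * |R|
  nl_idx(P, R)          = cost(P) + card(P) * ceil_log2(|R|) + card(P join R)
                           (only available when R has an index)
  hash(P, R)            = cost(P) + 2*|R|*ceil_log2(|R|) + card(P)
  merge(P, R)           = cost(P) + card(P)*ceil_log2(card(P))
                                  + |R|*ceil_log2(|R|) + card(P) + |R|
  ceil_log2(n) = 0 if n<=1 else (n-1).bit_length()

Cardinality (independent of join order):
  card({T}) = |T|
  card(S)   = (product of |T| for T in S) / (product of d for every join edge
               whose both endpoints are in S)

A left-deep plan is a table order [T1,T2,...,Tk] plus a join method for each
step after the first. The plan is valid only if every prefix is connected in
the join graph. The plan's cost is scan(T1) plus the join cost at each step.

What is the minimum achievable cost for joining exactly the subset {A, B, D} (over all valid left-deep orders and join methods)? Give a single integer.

Selinger DP over subsets of {A,B,D}:
  {D}: scan cost=250, card=250
  {B}: scan cost=200, card=200
  {A}: scan cost=300, card=300
  {BD}: card=5000; try (B,hash)→3700, (D,merge)→4250, (B,merge)→4300, (D,hash)→4400, (B,nl_idx)→7250, (D,nl)→50200 …(+1); best=3700 via (B,hash)
  {AD}: card=6250; try (D,hash)→4600, (A,merge)→5500, (D,merge)→5550, (A,hash)→5900, (A,nl)→75250, (D,nl)→75300; best=4600 via (D,hash)
  {ABD}: card=125000; try (B,hash)→14050, (A,hash)→14100, (A,merge)→76700, (B,merge)→93900, (B,nl_idx)→179600, (B,nl)→1254600 …(+1); best=14050 via (B,hash)

14050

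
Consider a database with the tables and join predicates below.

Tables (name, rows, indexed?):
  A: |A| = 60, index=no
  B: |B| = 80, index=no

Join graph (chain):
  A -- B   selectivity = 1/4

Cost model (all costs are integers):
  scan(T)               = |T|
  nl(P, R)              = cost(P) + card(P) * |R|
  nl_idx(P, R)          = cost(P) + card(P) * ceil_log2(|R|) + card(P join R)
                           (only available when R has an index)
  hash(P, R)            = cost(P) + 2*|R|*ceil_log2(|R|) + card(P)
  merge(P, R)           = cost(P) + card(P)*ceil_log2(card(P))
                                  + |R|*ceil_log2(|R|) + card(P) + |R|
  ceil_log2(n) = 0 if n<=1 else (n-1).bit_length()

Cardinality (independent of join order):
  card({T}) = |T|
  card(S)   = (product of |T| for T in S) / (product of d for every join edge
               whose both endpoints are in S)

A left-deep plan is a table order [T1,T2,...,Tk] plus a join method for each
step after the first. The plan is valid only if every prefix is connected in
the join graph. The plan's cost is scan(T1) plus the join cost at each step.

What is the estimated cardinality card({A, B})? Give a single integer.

1200

Tables in S: A(60), B(80)
Edges inside S: A-B(d=4)
numerator = 60 * 80 = 4800
denominator = 4 = 4
card(S) = 4800 / 4 = 1200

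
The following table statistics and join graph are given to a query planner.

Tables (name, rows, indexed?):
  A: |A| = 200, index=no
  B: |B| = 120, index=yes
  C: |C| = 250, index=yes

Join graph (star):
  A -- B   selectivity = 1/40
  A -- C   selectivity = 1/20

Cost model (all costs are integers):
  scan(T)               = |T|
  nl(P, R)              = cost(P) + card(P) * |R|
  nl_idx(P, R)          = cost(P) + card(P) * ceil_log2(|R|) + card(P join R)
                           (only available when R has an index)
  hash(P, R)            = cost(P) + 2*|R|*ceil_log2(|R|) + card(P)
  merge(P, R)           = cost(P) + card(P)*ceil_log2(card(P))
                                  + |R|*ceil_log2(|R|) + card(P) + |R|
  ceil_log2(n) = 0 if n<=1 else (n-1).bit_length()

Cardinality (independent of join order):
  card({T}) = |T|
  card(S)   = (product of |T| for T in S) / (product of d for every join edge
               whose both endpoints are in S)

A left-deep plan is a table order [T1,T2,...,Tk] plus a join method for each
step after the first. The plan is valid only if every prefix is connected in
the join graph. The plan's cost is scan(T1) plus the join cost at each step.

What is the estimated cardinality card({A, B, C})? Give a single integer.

7500

Tables in S: A(200), B(120), C(250)
Edges inside S: A-B(d=40), A-C(d=20)
numerator = 200 * 120 * 250 = 6000000
denominator = 40 * 20 = 800
card(S) = 6000000 / 800 = 7500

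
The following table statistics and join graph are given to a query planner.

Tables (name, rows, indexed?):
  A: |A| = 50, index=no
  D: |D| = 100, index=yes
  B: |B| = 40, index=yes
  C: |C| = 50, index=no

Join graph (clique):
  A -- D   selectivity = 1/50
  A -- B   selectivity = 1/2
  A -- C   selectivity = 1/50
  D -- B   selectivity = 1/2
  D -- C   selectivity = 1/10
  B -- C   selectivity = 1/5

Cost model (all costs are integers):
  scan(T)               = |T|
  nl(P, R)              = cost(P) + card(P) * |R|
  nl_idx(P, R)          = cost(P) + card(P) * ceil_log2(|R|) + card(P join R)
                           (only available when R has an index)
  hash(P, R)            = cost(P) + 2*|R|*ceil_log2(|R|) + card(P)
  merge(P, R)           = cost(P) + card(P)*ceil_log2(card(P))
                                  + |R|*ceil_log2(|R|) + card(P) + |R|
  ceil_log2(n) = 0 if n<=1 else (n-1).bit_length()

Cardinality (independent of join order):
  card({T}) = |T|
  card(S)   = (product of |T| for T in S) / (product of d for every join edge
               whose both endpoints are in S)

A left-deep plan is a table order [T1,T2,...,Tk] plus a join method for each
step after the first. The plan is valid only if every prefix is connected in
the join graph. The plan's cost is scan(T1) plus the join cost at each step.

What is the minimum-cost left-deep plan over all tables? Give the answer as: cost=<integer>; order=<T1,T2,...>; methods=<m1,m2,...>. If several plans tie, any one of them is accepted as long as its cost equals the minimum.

Selinger DP (subsets sized 1..n):
  {A}: scan cost=50, card=50
  {D}: scan cost=100, card=100
  {B}: scan cost=40, card=40
  {C}: scan cost=50, card=50
  {AD}: card=100; try (D,nl_idx)→500, (A,hash)→800, (D,merge)→1200, (A,merge)→1250, (D,hash)→1500, (D,nl)→5050 …(+1); best=500 via (D,nl_idx)
  {AB}: card=1000; try (B,hash)→580, (A,merge)→670, (B,merge)→680, (A,hash)→680, (B,nl_idx)→1350, (A,nl)→2040 …(+1); best=580 via (B,hash)
  {AC}: card=50; try (C,hash)→700, (A,hash)→700, (C,merge)→750, (A,merge)→750, (C,nl)→2550, (A,nl)→2550; best=700 via (C,hash)
  {BD}: card=2000; try (B,hash)→680, (D,merge)→1120, (B,merge)→1180, (D,hash)→1480, (D,nl_idx)→2320, (B,nl_idx)→2700 …(+2); best=680 via (B,hash)
  {CD}: card=500; try (C,hash)→800, (D,nl_idx)→900, (D,merge)→1200, (C,merge)→1250, (D,hash)→1500, (D,nl)→5050 …(+1); best=800 via (C,hash)
  {BC}: card=400; try (B,hash)→580, (C,merge)→670, (C,hash)→680, (B,merge)→680, (B,nl_idx)→750, (C,nl)→2040 …(+1); best=580 via (B,hash)
  {ABD}: card=1000; try (B,hash)→1080, (B,merge)→1580, (B,nl_idx)→2100, (D,hash)→2980, (A,hash)→3280, (B,nl)→4500 …(+5); best=1080 via (B,hash)
  {ACD}: card=10; try (D,nl_idx)→1060, (C,hash)→1200, (C,merge)→1650, (D,merge)→1850, (A,hash)→1900, (D,hash)→2150 …(+4); best=1060 via (D,nl_idx)
  {ABC}: card=200; try (B,nl_idx)→1200, (B,hash)→1230, (B,merge)→1330, (A,hash)→1580, (C,hash)→2180, (B,nl)→2700 …(+4); best=1200 via (B,nl_idx)
  {BCD}: card=2000; try (B,hash)→1780, (D,hash)→2380, (C,hash)→3280, (D,merge)→5380, (D,nl_idx)→5380, (B,nl_idx)→5800 …(+5); best=1780 via (B,hash)
  {ABCD}: card=20; try (B,nl_idx)→1140, (B,merge)→1390, (B,nl)→1460, (B,hash)→1550, (D,nl_idx)→2620, (C,hash)→2680 …(+8); best=1140 via (B,nl_idx)

cost=1140; order=A,C,D,B; methods=hash,nl_idx,nl_idx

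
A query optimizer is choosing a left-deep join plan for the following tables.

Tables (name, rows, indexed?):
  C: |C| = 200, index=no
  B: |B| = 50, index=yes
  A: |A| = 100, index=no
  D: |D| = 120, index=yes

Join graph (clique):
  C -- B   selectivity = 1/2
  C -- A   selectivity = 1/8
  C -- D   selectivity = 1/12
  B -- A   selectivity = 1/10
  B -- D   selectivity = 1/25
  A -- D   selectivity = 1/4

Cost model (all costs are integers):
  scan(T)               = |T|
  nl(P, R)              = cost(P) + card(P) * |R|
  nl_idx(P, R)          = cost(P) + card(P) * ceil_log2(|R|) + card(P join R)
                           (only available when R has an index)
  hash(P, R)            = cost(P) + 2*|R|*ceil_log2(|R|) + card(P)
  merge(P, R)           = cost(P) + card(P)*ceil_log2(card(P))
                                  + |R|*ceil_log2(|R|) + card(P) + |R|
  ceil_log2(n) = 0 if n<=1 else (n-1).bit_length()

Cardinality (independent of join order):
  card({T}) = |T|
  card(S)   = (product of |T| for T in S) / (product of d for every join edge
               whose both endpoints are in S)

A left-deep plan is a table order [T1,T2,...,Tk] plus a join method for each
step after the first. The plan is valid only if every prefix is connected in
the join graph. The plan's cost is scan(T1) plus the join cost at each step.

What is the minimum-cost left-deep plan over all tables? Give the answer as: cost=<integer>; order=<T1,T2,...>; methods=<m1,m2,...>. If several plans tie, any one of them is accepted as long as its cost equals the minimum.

cost=6080; order=B,D,A,C; methods=nl_idx,hash,hash

Selinger DP (subsets sized 1..n):
  {C}: scan cost=200, card=200
  {B}: scan cost=50, card=50
  {A}: scan cost=100, card=100
  {D}: scan cost=120, card=120
  {BC}: card=5000; try (B,hash)→1000, (C,merge)→2200, (B,merge)→2350, (C,hash)→3300, (B,nl_idx)→6400, (C,nl)→10050 …(+1); best=1000 via (B,hash)
  {AC}: card=2500; try (A,hash)→1800, (C,merge)→2700, (A,merge)→2800, (C,hash)→3400, (C,nl)→20100, (A,nl)→20200; best=1800 via (A,hash)
  {CD}: card=2000; try (D,hash)→2080, (C,merge)→2880, (D,merge)→2960, (C,hash)→3440, (D,nl_idx)→3600, (C,nl)→24120 …(+1); best=2080 via (D,hash)
  {AB}: card=500; try (B,hash)→800, (B,nl_idx)→1200, (A,merge)→1200, (B,merge)→1250, (A,hash)→1500, (A,nl)→5050 …(+1); best=800 via (B,hash)
  {BD}: card=240; try (D,nl_idx)→640, (B,hash)→840, (B,nl_idx)→1080, (D,merge)→1360, (B,merge)→1430, (D,hash)→1780 …(+2); best=640 via (D,nl_idx)
  {AD}: card=3000; try (A,hash)→1640, (D,merge)→1860, (D,hash)→1880, (A,merge)→1880, (D,nl_idx)→3800, (D,nl)→12100 …(+1); best=1640 via (A,hash)
  {ABC}: card=6250; try (C,hash)→4500, (B,hash)→4900, (A,hash)→7400, (C,merge)→7600, (B,nl_idx)→23050, (B,merge)→34650 …(+4); best=4500 via (C,hash)
  {BCD}: card=2000; try (C,hash)→4080, (C,merge)→4600, (B,hash)→4680, (D,hash)→7680, (B,nl_idx)→16080, (B,merge)→26430 …(+5); best=4080 via (C,hash)
  {ACD}: card=6250; try (A,hash)→5480, (D,hash)→5980, (C,hash)→7840, (D,nl_idx)→25550, (A,merge)→26880, (D,merge)→35260 …(+4); best=5480 via (A,hash)
  {ABD}: card=600; try (A,hash)→2280, (D,hash)→2980, (A,merge)→3600, (D,nl_idx)→4900, (B,hash)→5240, (D,merge)→6760 …(+5); best=2280 via (A,hash)
  {ABCD}: card=625; try (C,hash)→6080, (A,hash)→7480, (C,merge)→10680, (B,hash)→12330, (D,hash)→12430, (A,merge)→28880 …(+8); best=6080 via (C,hash)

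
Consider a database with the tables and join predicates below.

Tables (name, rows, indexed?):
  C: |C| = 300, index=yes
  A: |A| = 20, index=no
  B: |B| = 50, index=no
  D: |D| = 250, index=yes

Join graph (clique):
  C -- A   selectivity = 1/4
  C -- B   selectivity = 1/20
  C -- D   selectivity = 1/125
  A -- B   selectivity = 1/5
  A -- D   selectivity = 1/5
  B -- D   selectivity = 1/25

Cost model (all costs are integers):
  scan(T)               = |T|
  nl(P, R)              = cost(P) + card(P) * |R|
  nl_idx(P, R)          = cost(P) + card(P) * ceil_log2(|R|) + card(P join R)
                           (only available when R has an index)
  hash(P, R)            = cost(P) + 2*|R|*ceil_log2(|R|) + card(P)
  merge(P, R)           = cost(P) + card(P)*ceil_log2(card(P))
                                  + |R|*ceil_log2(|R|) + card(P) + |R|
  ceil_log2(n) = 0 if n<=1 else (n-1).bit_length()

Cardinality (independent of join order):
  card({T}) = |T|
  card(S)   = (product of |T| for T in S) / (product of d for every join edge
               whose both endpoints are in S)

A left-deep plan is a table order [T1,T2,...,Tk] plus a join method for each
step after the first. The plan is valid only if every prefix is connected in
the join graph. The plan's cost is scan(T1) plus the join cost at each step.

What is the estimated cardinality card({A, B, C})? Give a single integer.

750

Tables in S: A(20), B(50), C(300)
Edges inside S: C-A(d=4), C-B(d=20), A-B(d=5)
numerator = 20 * 50 * 300 = 300000
denominator = 4 * 20 * 5 = 400
card(S) = 300000 / 400 = 750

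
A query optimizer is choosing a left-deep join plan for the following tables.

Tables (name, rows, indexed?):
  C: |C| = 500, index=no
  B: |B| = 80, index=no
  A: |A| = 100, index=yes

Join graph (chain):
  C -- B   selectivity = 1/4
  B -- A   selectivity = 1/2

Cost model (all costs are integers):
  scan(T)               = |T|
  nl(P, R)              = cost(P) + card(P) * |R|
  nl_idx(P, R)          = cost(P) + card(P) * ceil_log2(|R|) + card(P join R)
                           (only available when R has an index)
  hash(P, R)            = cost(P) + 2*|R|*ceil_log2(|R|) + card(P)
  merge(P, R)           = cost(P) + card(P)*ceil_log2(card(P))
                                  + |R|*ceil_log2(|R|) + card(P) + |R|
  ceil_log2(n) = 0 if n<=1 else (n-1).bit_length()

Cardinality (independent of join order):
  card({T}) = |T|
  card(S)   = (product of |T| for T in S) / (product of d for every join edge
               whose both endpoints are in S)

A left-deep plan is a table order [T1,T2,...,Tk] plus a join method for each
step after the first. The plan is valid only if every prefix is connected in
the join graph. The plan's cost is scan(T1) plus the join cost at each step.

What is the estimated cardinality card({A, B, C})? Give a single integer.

Tables in S: A(100), B(80), C(500)
Edges inside S: C-B(d=4), B-A(d=2)
numerator = 100 * 80 * 500 = 4000000
denominator = 4 * 2 = 8
card(S) = 4000000 / 8 = 500000

500000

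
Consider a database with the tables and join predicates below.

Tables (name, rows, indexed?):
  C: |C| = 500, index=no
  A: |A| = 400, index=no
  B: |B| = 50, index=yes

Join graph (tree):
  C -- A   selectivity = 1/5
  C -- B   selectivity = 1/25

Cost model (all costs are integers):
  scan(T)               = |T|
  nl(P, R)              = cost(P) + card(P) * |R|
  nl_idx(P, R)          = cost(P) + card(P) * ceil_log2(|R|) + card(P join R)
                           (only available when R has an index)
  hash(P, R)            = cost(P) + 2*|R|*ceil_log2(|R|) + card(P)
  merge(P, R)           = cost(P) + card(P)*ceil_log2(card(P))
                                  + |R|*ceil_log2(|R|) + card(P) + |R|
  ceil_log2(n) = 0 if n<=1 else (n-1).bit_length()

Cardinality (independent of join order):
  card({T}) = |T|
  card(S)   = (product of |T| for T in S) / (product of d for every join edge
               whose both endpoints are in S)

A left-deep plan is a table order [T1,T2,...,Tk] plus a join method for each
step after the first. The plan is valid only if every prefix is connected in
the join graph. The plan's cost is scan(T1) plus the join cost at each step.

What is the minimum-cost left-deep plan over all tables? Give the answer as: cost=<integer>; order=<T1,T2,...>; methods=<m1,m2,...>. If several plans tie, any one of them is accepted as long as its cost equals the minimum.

Selinger DP (subsets sized 1..n):
  {C}: scan cost=500, card=500
  {A}: scan cost=400, card=400
  {B}: scan cost=50, card=50
  {AC}: card=40000; try (A,hash)→8200, (C,merge)→9400, (A,merge)→9500, (C,hash)→9800, (C,nl)→200400, (A,nl)→200500; best=8200 via (A,hash)
  {BC}: card=1000; try (B,hash)→1600, (B,nl_idx)→4500, (C,merge)→5400, (B,merge)→5850, (C,hash)→9100, (C,nl)→25050 …(+1); best=1600 via (B,hash)
  {ABC}: card=80000; try (A,hash)→9800, (A,merge)→16600, (B,hash)→48800, (B,nl_idx)→328200, (A,nl)→401600, (B,merge)→688550 …(+1); best=9800 via (A,hash)

cost=9800; order=C,B,A; methods=hash,hash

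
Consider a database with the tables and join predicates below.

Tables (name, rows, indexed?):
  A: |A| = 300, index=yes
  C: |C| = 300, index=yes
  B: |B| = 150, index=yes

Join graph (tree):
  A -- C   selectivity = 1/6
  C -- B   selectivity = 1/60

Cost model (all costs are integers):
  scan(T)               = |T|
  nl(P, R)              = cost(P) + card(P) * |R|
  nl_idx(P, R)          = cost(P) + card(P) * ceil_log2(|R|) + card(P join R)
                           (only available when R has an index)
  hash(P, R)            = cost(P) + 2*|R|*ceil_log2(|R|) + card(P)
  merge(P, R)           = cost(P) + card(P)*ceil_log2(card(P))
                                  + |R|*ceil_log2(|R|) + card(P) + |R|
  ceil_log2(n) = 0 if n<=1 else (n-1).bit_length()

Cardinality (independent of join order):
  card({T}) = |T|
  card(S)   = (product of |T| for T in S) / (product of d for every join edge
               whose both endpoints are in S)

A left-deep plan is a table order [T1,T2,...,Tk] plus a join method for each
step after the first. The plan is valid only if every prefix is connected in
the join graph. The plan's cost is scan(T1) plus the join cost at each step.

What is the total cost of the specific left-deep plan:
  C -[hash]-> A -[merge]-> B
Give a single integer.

step 1: scan C: cost=300, card=300
step 2: join A via hash
    card(P join A) = 300*300/(6) = 15000
    cost = 300 + 2*300*9 + 300 = 6000
step 3: join B via merge
    card(P join B) = 15000*150/(60) = 37500
    cost = 6000 + 15000*14 + 150*8 + 15000 + 150 = 232350

232350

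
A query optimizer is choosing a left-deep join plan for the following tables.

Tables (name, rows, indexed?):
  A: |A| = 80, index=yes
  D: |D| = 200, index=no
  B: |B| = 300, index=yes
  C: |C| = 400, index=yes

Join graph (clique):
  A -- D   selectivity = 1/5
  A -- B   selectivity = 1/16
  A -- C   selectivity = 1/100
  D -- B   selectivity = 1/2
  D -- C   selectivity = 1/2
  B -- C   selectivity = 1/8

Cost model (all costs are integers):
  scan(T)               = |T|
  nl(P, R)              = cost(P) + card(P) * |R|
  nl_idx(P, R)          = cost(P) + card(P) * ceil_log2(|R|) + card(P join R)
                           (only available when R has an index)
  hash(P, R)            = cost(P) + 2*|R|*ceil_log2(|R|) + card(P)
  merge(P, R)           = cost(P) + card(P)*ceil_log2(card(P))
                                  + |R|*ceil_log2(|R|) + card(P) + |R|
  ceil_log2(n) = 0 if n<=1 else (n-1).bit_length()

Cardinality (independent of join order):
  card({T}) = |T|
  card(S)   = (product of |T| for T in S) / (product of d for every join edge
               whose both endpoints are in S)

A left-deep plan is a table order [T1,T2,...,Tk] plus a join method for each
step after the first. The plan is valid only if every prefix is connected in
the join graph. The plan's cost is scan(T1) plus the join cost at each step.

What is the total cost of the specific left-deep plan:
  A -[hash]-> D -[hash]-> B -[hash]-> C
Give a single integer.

step 1: scan A: cost=80, card=80
step 2: join D via hash
    card(P join D) = 80*200/(5) = 3200
    cost = 80 + 2*200*8 + 80 = 3360
step 3: join B via hash
    card(P join B) = 3200*300/(16*2) = 30000
    cost = 3360 + 2*300*9 + 3200 = 11960
step 4: join C via hash
    card(P join C) = 30000*400/(100*2*8) = 7500
    cost = 11960 + 2*400*9 + 30000 = 49160

49160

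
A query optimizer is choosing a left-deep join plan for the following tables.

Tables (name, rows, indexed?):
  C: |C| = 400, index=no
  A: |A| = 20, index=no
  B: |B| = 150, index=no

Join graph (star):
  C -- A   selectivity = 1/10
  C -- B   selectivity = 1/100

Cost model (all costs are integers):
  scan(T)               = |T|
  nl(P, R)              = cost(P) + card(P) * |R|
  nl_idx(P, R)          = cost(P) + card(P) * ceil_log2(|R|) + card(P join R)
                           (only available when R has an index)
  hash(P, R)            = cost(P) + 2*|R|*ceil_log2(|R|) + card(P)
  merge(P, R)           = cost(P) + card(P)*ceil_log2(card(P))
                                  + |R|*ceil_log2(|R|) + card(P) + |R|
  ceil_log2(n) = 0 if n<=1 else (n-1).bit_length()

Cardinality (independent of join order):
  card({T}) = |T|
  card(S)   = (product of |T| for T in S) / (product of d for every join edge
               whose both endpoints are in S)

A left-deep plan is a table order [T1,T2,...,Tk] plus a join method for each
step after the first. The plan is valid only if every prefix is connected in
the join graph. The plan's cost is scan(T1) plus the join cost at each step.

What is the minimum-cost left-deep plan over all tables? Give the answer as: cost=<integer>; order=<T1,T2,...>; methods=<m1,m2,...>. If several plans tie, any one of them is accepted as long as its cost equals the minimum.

cost=4000; order=C,B,A; methods=hash,hash

Selinger DP (subsets sized 1..n):
  {C}: scan cost=400, card=400
  {A}: scan cost=20, card=20
  {B}: scan cost=150, card=150
  {AC}: card=800; try (A,hash)→1000, (C,merge)→4140, (A,merge)→4520, (C,hash)→7240, (C,nl)→8020, (A,nl)→8400; best=1000 via (A,hash)
  {BC}: card=600; try (B,hash)→3200, (C,merge)→5500, (B,merge)→5750, (C,hash)→7500, (C,nl)→60150, (B,nl)→60400; best=3200 via (B,hash)
  {ABC}: card=1200; try (A,hash)→4000, (B,hash)→4200, (A,merge)→9920, (B,merge)→11150, (A,nl)→15200, (B,nl)→121000; best=4000 via (A,hash)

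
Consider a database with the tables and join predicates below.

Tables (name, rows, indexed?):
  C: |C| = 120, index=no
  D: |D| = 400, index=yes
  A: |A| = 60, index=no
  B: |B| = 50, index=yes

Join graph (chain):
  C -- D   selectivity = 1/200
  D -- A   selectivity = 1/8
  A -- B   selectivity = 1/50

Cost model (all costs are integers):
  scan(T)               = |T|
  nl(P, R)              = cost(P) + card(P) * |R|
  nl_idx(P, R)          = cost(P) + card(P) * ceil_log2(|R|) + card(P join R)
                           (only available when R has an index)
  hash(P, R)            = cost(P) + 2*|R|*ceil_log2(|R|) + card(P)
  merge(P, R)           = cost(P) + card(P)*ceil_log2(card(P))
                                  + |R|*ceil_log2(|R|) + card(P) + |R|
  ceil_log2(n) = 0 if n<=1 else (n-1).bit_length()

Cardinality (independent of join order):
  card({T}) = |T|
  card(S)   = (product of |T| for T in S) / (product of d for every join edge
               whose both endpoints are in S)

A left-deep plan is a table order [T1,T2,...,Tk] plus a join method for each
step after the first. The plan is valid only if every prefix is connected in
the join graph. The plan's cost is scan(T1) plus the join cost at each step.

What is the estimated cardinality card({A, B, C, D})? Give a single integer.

1800

Tables in S: A(60), B(50), C(120), D(400)
Edges inside S: C-D(d=200), D-A(d=8), A-B(d=50)
numerator = 60 * 50 * 120 * 400 = 144000000
denominator = 200 * 8 * 50 = 80000
card(S) = 144000000 / 80000 = 1800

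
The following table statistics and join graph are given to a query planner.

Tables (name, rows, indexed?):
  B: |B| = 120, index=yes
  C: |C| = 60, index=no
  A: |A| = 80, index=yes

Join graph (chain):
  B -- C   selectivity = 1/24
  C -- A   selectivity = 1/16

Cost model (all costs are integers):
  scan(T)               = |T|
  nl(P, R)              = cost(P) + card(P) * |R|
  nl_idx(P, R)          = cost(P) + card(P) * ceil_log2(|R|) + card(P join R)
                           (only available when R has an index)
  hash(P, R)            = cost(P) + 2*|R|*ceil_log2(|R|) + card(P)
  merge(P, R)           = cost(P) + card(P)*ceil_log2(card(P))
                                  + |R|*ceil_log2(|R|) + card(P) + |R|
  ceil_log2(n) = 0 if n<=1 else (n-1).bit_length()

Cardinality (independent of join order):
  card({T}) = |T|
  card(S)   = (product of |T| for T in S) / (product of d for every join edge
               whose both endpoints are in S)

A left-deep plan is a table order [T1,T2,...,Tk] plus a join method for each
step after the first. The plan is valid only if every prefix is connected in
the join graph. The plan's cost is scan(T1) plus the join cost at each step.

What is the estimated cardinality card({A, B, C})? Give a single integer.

Tables in S: A(80), B(120), C(60)
Edges inside S: B-C(d=24), C-A(d=16)
numerator = 80 * 120 * 60 = 576000
denominator = 24 * 16 = 384
card(S) = 576000 / 384 = 1500

1500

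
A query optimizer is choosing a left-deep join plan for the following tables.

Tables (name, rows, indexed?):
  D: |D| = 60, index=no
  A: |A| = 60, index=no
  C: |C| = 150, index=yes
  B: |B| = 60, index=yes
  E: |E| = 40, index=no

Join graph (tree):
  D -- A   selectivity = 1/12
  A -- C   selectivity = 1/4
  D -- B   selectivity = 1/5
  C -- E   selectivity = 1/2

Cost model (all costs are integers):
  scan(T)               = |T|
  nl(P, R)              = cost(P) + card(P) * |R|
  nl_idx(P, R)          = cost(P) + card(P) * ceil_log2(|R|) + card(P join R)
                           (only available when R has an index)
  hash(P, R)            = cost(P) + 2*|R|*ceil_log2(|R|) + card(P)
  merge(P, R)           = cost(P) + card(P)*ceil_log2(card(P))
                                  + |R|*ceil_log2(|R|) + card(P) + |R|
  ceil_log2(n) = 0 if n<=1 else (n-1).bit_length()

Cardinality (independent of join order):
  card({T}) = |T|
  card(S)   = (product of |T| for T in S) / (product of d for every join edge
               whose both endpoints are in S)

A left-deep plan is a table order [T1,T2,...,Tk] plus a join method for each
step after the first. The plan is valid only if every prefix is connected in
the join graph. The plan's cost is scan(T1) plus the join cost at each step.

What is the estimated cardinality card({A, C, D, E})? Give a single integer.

225000

Tables in S: A(60), C(150), D(60), E(40)
Edges inside S: D-A(d=12), A-C(d=4), C-E(d=2)
numerator = 60 * 150 * 60 * 40 = 21600000
denominator = 12 * 4 * 2 = 96
card(S) = 21600000 / 96 = 225000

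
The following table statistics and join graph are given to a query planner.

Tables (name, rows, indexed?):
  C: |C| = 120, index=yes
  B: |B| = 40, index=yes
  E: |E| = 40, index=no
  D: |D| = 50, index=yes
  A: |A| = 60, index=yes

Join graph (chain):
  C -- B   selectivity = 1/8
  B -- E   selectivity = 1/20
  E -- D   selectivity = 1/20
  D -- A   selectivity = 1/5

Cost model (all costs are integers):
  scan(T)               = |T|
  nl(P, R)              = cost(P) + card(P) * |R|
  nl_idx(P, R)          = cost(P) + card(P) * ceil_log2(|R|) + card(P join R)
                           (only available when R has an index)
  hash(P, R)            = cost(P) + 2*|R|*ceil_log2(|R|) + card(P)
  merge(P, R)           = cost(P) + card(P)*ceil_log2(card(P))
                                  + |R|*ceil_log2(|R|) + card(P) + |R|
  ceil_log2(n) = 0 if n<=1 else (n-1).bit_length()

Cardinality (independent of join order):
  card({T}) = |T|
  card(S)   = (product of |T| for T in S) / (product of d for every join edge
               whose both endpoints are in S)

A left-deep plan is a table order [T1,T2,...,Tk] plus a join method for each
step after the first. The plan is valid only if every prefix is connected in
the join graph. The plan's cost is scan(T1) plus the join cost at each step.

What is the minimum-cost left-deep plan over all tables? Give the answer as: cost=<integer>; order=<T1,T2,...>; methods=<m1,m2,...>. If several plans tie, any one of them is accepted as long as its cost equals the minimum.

Selinger DP (subsets sized 1..n):
  {C}: scan cost=120, card=120
  {B}: scan cost=40, card=40
  {E}: scan cost=40, card=40
  {D}: scan cost=50, card=50
  {A}: scan cost=60, card=60
  {BC}: card=600; try (B,hash)→720, (C,nl_idx)→920, (C,merge)→1280, (B,merge)→1360, (B,nl_idx)→1440, (C,hash)→1760 …(+2); best=720 via (B,hash)
  {BE}: card=80; try (B,nl_idx)→360, (E,hash)→560, (B,hash)→560, (E,merge)→600, (B,merge)→600, (E,nl)→1640 …(+1); best=360 via (B,nl_idx)
  {DE}: card=100; try (D,nl_idx)→380, (E,hash)→580, (D,merge)→670, (E,merge)→680, (D,hash)→680, (D,nl)→2040 …(+1); best=380 via (D,nl_idx)
  {AD}: card=600; try (D,hash)→720, (A,hash)→820, (A,merge)→820, (D,merge)→830, (A,nl_idx)→950, (D,nl_idx)→1020 …(+2); best=720 via (D,hash)
  {BCE}: card=1200; try (E,hash)→1800, (C,merge)→1960, (C,hash)→2120, (C,nl_idx)→2120, (E,merge)→7600, (C,nl)→9960 …(+1); best=1800 via (E,hash)
  {BDE}: card=200; try (B,hash)→960, (D,hash)→1040, (D,nl_idx)→1040, (B,nl_idx)→1180, (D,merge)→1350, (B,merge)→1460 …(+2); best=960 via (B,hash)
  {ADE}: card=1200; try (A,hash)→1200, (A,merge)→1600, (E,hash)→1800, (A,nl_idx)→2180, (A,nl)→6380, (E,merge)→7600 …(+1); best=1200 via (A,hash)
  {BCDE}: card=3000; try (C,hash)→2840, (D,hash)→3600, (C,merge)→3720, (C,nl_idx)→5360, (D,nl_idx)→12000, (D,merge)→16550 …(+2); best=2840 via (C,hash)
  {ABDE}: card=2400; try (A,hash)→1880, (B,hash)→2880, (A,merge)→3180, (A,nl_idx)→4560, (B,nl_idx)→10800, (A,nl)→12960 …(+2); best=1880 via (A,hash)
  {ABCDE}: card=36000; try (C,hash)→5960, (A,hash)→6560, (C,merge)→34040, (A,merge)→42260, (C,nl_idx)→54680, (A,nl_idx)→56840 …(+2); best=5960 via (C,hash)

cost=5960; order=E,D,B,A,C; methods=nl_idx,hash,hash,hash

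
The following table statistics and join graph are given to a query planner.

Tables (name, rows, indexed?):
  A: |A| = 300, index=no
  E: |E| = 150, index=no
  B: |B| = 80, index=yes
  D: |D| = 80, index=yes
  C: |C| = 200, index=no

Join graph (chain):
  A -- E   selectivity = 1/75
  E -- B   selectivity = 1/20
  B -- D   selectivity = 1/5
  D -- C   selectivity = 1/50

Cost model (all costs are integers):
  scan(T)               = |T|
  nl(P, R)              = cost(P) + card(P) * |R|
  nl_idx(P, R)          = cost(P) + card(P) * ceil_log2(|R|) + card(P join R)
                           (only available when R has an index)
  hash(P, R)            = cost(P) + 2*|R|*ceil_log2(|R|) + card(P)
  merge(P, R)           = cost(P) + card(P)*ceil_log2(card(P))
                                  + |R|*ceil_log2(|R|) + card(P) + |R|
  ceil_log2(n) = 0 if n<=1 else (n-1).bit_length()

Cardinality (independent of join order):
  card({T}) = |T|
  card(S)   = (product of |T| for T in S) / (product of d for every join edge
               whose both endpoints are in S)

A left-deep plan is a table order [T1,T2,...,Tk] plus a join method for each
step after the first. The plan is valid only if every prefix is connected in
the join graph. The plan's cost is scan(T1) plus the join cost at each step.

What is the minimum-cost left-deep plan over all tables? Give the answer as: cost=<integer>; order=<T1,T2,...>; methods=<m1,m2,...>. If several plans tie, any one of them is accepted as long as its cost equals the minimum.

cost=49840; order=A,E,B,D,C; methods=hash,hash,hash,hash

Selinger DP (subsets sized 1..n):
  {A}: scan cost=300, card=300
  {E}: scan cost=150, card=150
  {B}: scan cost=80, card=80
  {D}: scan cost=80, card=80
  {C}: scan cost=200, card=200
  {AE}: card=600; try (E,hash)→3000, (A,merge)→4500, (E,merge)→4650, (A,hash)→5700, (A,nl)→45150, (E,nl)→45300; best=3000 via (E,hash)
  {BE}: card=600; try (B,hash)→1420, (B,nl_idx)→1800, (E,merge)→2070, (B,merge)→2140, (E,hash)→2560, (E,nl)→12080 …(+1); best=1420 via (B,hash)
  {BD}: card=1280; try (D,hash)→1280, (B,hash)→1280, (D,merge)→1360, (B,merge)→1360, (D,nl_idx)→1920, (B,nl_idx)→1920 …(+2); best=1280 via (D,hash)
  {CD}: card=320; try (D,hash)→1520, (D,nl_idx)→1920, (C,merge)→2520, (D,merge)→2640, (C,hash)→3360, (C,nl)→16080 …(+1); best=1520 via (D,hash)
  {ABE}: card=2400; try (B,hash)→4720, (A,hash)→7420, (B,nl_idx)→9600, (B,merge)→10240, (A,merge)→11020, (B,nl)→51000 …(+1); best=4720 via (B,hash)
  {BDE}: card=9600; try (D,hash)→3140, (E,hash)→4960, (D,merge)→8660, (D,nl_idx)→15220, (E,merge)→17990, (D,nl)→49420 …(+1); best=3140 via (D,hash)
  {BCD}: card=5120; try (B,hash)→2960, (B,merge)→5360, (C,hash)→5760, (B,nl_idx)→8880, (C,merge)→18440, (B,nl)→27120 …(+1); best=2960 via (B,hash)
  {ABDE}: card=38400; try (D,hash)→8240, (A,hash)→18140, (D,merge)→36560, (D,nl_idx)→59920, (A,merge)→150140, (D,nl)→196720 …(+1); best=8240 via (D,hash)
  {BCDE}: card=38400; try (E,hash)→10480, (C,hash)→15940, (E,merge)→75990, (C,merge)→148940, (E,nl)→770960, (C,nl)→1923140; best=10480 via (E,hash)
  {ABCDE}: card=153600; try (C,hash)→49840, (A,hash)→54280, (C,merge)→662840, (A,merge)→666280, (C,nl)→7688240, (A,nl)→11530480; best=49840 via (C,hash)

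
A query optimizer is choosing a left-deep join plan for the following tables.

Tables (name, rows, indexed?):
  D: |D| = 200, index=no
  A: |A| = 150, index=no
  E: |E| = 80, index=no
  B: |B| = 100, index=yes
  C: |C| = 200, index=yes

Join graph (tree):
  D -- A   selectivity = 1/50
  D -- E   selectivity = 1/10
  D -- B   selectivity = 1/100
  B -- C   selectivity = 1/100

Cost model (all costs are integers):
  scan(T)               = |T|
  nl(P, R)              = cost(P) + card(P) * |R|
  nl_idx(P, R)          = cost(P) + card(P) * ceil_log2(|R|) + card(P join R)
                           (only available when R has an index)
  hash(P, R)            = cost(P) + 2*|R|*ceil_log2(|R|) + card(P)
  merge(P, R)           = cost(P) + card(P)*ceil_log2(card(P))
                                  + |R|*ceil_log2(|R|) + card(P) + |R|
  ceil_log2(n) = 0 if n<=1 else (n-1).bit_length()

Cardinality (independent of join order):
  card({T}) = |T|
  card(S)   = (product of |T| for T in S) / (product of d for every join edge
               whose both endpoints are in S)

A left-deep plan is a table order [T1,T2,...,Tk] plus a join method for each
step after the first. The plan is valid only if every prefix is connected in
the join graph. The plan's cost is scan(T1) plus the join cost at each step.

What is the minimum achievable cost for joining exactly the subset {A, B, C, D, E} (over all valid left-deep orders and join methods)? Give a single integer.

8920

Selinger DP over subsets of {A,B,C,D,E}:
  {D}: scan cost=200, card=200
  {A}: scan cost=150, card=150
  {E}: scan cost=80, card=80
  {B}: scan cost=100, card=100
  {C}: scan cost=200, card=200
  {AD}: card=600; try (A,hash)→2800, (D,merge)→3300, (A,merge)→3350, (D,hash)→3500, (D,nl)→30150, (A,nl)→30200; best=2800 via (A,hash)
  {DE}: card=1600; try (E,hash)→1520, (D,merge)→2520, (E,merge)→2640, (D,hash)→3360, (D,nl)→16080, (E,nl)→16200; best=1520 via (E,hash)
  {BD}: card=200; try (B,hash)→1800, (B,nl_idx)→1800, (D,merge)→2700, (B,merge)→2800, (D,hash)→3400, (D,nl)→20100 …(+1); best=1800 via (B,hash)
  {BC}: card=200; try (C,nl_idx)→1100, (B,hash)→1800, (B,nl_idx)→1800, (C,merge)→2700, (B,merge)→2800, (C,hash)→3400 …(+2); best=1100 via (C,nl_idx)
  {ADE}: card=4800; try (E,hash)→4520, (A,hash)→5520, (E,merge)→10040, (A,merge)→22070, (E,nl)→50800, (A,nl)→241520; best=4520 via (E,hash)
  {ABD}: card=600; try (A,hash)→4400, (B,hash)→4800, (A,merge)→4950, (B,nl_idx)→7600, (B,merge)→10200, (A,nl)→31800 …(+1); best=4400 via (A,hash)
  {BDE}: card=1600; try (E,hash)→3120, (E,merge)→4240, (B,hash)→4520, (B,nl_idx)→14320, (E,nl)→17800, (B,merge)→21520 …(+1); best=3120 via (E,hash)
  {BCD}: card=400; try (C,nl_idx)→3800, (D,hash)→4500, (D,merge)→4700, (C,hash)→5200, (C,merge)→5400, (D,nl)→41100 …(+1); best=3800 via (C,nl_idx)
  {ABDE}: card=4800; try (E,hash)→6120, (A,hash)→7120, (B,hash)→10720, (E,merge)→11640, (A,merge)→23670, (B,nl_idx)→42920 …(+4); best=6120 via (E,hash)
  {ABCD}: card=1200; try (A,hash)→6600, (C,hash)→8200, (A,merge)→9150, (C,nl_idx)→10400, (C,merge)→12800, (A,nl)→63800 …(+1); best=6600 via (A,hash)
  {BCDE}: card=3200; try (E,hash)→5320, (C,hash)→7920, (E,merge)→8440, (C,nl_idx)→19120, (C,merge)→24120, (E,nl)→35800 …(+1); best=5320 via (E,hash)
  {ABCDE}: card=9600; try (E,hash)→8920, (A,hash)→10920, (C,hash)→14120, (E,merge)→21640, (A,merge)→48270, (C,nl_idx)→54120 …(+4); best=8920 via (E,hash)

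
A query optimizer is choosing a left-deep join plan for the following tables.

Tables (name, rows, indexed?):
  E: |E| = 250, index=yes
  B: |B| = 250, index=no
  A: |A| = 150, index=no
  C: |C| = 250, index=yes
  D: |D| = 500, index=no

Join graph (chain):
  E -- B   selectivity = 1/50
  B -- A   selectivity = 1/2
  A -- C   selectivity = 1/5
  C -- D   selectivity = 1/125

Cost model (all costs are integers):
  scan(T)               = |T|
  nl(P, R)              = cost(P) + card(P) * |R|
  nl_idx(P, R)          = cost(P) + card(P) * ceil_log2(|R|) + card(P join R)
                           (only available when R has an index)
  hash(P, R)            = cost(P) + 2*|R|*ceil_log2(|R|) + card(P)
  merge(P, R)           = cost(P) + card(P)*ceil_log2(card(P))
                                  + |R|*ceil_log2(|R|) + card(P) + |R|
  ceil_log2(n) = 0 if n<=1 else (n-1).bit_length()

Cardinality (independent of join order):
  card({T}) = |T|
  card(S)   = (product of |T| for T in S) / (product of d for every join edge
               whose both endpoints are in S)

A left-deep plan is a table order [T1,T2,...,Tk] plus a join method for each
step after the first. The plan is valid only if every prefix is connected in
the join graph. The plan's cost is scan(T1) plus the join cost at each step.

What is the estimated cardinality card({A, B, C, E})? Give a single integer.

4687500

Tables in S: A(150), B(250), C(250), E(250)
Edges inside S: E-B(d=50), B-A(d=2), A-C(d=5)
numerator = 150 * 250 * 250 * 250 = 2343750000
denominator = 50 * 2 * 5 = 500
card(S) = 2343750000 / 500 = 4687500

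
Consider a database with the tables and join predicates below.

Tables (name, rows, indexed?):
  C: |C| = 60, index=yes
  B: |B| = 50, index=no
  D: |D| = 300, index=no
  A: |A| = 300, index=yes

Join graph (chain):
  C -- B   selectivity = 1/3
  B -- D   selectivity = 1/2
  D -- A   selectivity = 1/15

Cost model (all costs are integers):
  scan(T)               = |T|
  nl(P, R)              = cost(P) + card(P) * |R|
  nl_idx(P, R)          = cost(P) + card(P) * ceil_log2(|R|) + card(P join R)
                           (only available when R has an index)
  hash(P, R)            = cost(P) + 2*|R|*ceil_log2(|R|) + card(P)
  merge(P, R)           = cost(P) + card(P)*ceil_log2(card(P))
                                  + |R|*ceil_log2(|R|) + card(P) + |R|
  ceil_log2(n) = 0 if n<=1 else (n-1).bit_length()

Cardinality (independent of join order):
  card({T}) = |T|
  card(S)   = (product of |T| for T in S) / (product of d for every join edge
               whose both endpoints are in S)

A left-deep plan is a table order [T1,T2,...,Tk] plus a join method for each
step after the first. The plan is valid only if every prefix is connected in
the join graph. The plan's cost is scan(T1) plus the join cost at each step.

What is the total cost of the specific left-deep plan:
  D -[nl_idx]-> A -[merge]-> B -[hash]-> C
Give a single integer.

244070

step 1: scan D: cost=300, card=300
step 2: join A via nl_idx
    card(P join A) = 300*300/(15) = 6000
    cost = 300 + 300*9 + 6000 = 9000
step 3: join B via merge
    card(P join B) = 6000*50/(2) = 150000
    cost = 9000 + 6000*13 + 50*6 + 6000 + 50 = 93350
step 4: join C via hash
    card(P join C) = 150000*60/(3) = 3000000
    cost = 93350 + 2*60*6 + 150000 = 244070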